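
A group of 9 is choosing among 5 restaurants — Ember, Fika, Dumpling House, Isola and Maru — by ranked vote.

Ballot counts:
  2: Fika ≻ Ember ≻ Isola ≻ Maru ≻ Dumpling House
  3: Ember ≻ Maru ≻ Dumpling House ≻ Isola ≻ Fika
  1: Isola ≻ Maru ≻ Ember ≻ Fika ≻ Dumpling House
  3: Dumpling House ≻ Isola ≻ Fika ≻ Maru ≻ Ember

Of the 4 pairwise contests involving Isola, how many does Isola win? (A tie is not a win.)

Isola against each rival (9 friends):
Isola vs Ember: 1+3 = 4 for Isola, 5 for Ember — Ember by 5–4.
Isola vs Fika: Isola is ranked higher on 3+1+3 = 7 ballots, Fika on 2. Isola wins 7–2.
Isola vs Dumpling House: Dumpling House, 6–3.
Isola vs Maru: Isola is ranked higher on 2+1+3 = 6 ballots, Maru on 3. Isola wins 6–3.
Isola beats Fika, Maru; loses to Ember, Dumpling House — 2 pairwise wins.

2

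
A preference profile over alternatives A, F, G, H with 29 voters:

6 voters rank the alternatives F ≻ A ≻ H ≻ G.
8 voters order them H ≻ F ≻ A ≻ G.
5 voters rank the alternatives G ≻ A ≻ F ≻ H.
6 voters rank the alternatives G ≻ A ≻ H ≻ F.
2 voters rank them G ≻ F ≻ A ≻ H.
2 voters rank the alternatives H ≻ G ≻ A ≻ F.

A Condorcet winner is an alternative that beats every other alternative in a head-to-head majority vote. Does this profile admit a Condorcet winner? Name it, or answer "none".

none

Head-to-head results (29 voters):
A–F: F 16–13.
A vs G: G wins 15–14.
A vs H: A is ranked higher on 6+5+6+2 = 19 ballots, H on 10. A wins 19–10.
F vs G: 6+8 = 14 for F, 15 for G — G by 15–14.
F vs H: 13 to 16, H.
G vs H: G is ranked higher on 5+6+2 = 13 ballots, H on 16. H wins 16–13.
No alternative is unbeaten: A loses to F; F loses to G; G loses to H; H loses to A. In particular A > H > F > A is a majority cycle — no Condorcet winner exists.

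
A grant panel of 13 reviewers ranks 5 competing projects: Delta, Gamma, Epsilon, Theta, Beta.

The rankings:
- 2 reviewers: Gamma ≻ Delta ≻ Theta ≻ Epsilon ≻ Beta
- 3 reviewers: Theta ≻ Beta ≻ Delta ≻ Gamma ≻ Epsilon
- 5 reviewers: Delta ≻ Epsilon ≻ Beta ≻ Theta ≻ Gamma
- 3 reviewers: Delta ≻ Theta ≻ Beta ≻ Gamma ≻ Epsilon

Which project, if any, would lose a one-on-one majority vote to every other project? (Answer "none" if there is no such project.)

none

Pairwise majorities:
Delta vs Gamma: Delta preferred on 3+5+3 = 11 ballots; Delta wins 11–2.
Delta vs Epsilon: Delta wins 13–0.
Delta vs Theta: Delta wins 10–3.
Delta vs Beta: Delta, 10–3.
Gamma–Epsilon: Gamma 8–5.
Gamma vs Theta: 2 for Gamma, 11 for Theta — Theta by 11–2.
Gamma vs Beta: Beta wins 11–2.
Epsilon vs Theta: Theta wins 8–5.
Epsilon–Beta: Epsilon 7–6.
Theta vs Beta: Theta, 8–5.
Each project has at least one pairwise win (Delta beats Gamma; Gamma beats Epsilon; Epsilon beats Beta; Theta beats Gamma; Beta beats Gamma) — no Condorcet loser.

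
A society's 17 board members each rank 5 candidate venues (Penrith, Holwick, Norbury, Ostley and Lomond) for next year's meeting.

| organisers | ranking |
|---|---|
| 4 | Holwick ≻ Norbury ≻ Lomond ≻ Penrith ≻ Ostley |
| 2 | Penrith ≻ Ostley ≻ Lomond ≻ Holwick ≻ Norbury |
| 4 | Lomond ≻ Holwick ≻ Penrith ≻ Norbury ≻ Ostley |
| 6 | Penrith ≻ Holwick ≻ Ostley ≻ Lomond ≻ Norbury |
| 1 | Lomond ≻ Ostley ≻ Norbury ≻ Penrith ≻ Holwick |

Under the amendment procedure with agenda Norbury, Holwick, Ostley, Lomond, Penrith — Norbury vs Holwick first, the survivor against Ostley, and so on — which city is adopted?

Penrith

Round 1: Norbury vs Holwick — 1–16, Holwick advances.
Round 2: Holwick vs Ostley — 14–3, Holwick advances.
Round 3: Holwick vs Lomond — 10–7, Holwick advances.
Round 4: Holwick vs Penrith — 8–9, Penrith advances.
Penrith survives the agenda.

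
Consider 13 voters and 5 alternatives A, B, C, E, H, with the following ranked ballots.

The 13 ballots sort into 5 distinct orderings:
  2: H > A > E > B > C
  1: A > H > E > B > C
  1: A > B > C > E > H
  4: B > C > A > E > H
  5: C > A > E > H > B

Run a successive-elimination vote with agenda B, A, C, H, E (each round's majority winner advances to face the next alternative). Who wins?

C

Round 1: B vs A — 4–9, A advances.
Round 2: A vs C — 4–9, C advances.
Round 3: C vs H — 10–3, C advances.
Round 4: C vs E — 10–3, C advances.
C survives the agenda.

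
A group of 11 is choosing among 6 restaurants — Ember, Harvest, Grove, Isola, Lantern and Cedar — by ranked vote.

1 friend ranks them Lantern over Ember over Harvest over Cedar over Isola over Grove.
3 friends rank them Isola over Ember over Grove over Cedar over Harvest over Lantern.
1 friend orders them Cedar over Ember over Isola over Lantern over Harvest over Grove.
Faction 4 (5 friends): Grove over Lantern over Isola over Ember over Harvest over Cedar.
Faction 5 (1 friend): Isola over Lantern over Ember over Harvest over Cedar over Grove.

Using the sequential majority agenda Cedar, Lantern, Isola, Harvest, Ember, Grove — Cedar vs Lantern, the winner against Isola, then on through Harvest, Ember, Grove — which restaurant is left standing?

Grove

Round 1: Cedar vs Lantern — 4–7, Lantern advances.
Round 2: Lantern vs Isola — 6–5, Lantern advances.
Round 3: Lantern vs Harvest — 8–3, Lantern advances.
Round 4: Lantern vs Ember — 7–4, Lantern advances.
Round 5: Lantern vs Grove — 3–8, Grove advances.
The agenda winner is Grove.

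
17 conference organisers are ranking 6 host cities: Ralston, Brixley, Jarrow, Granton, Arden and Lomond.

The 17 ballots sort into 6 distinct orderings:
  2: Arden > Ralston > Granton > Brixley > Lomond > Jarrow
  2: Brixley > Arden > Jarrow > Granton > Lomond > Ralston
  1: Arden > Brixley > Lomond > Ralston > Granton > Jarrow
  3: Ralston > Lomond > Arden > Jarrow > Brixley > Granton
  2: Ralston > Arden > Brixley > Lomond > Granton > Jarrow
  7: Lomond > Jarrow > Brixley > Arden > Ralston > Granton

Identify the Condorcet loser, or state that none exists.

Granton

Head-to-head results (17 organisers):
Ralston vs Brixley: Brixley wins 10–7.
Ralston vs Jarrow: Jarrow, 9–8.
Ralston–Granton: Ralston 15–2.
Ralston vs Arden: 3+2 = 5 for Ralston, 12 for Arden — Arden by 12–5.
Ralston vs Lomond: Ralston is ranked higher on 2+3+2 = 7 ballots, Lomond on 10. Lomond wins 10–7.
Brixley–Jarrow: Jarrow 10–7.
Brixley vs Granton: Brixley, 15–2.
Brixley vs Arden: Brixley, 9–8.
Brixley–Lomond: Lomond 10–7.
Jarrow–Granton: Jarrow 12–5.
Jarrow vs Arden: 7 for Jarrow, 10 for Arden — Arden by 10–7.
Jarrow vs Lomond: 2 to 15, Lomond.
Granton vs Arden: 0 for Granton, 17 for Arden — Arden by 17–0.
Granton–Lomond: Lomond 13–4.
Arden vs Lomond: 2+2+1+2 = 7 for Arden, 10 for Lomond — Lomond by 10–7.
Only Granton has no wins; Granton is the Condorcet loser.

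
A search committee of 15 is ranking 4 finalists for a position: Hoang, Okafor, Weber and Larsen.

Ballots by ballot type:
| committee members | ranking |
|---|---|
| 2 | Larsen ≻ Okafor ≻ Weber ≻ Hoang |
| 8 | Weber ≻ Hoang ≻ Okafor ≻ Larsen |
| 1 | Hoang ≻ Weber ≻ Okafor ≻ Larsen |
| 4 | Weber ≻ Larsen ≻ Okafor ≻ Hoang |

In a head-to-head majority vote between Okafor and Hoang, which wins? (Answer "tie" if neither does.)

Hoang

Ballots ranking Okafor above Hoang: 2 + 4 = 6.
Ballots ranking Hoang above Okafor: 15 − 6 = 9.
Hoang wins the head-to-head 9–6.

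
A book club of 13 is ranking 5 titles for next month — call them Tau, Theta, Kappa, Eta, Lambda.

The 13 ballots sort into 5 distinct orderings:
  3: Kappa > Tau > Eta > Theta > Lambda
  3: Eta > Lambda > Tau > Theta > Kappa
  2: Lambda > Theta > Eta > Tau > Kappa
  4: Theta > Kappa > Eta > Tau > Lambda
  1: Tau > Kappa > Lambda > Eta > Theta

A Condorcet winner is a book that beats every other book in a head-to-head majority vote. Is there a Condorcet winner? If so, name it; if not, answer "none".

Pairwise majorities:
Tau–Theta: Tau 7–6.
Tau vs Kappa: Kappa, 7–6.
Tau vs Eta: Eta, 9–4.
Tau vs Lambda: Tau, 8–5.
Theta–Kappa: Theta 9–4.
Theta vs Eta: Eta wins 7–6.
Theta vs Lambda: Theta, 7–6.
Kappa vs Eta: Kappa wins 8–5.
Kappa–Lambda: Kappa 8–5.
Eta vs Lambda: Eta wins 10–3.
Each book drops at least one matchup (Tau loses to Kappa; Theta loses to Tau; Kappa loses to Theta; Eta loses to Kappa; Lambda loses to Tau); the cycle Tau beats Theta beats Kappa beats Tau rules out a Condorcet winner.

none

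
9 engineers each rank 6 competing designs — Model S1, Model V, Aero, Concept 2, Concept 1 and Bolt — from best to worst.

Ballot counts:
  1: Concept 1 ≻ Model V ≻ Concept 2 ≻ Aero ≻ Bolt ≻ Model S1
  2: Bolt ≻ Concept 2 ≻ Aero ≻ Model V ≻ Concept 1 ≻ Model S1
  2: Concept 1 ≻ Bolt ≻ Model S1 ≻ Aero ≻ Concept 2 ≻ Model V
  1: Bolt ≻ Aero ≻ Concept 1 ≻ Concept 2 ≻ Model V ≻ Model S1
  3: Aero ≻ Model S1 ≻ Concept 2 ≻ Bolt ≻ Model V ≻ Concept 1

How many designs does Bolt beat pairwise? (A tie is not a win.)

5

Bolt against each rival (9 engineers):
Bolt vs Model S1: Bolt, 6–3.
Bolt–Model V: Bolt 8–1.
Bolt–Aero: Bolt 5–4.
Bolt vs Concept 2: Bolt, 5–4.
Bolt vs Concept 1: Bolt is ranked higher on 2+1+3 = 6 ballots, Concept 1 on 3. Bolt wins 6–3.
Bolt beats Model S1, Model V, Aero, Concept 2, Concept 1 — 5 pairwise wins.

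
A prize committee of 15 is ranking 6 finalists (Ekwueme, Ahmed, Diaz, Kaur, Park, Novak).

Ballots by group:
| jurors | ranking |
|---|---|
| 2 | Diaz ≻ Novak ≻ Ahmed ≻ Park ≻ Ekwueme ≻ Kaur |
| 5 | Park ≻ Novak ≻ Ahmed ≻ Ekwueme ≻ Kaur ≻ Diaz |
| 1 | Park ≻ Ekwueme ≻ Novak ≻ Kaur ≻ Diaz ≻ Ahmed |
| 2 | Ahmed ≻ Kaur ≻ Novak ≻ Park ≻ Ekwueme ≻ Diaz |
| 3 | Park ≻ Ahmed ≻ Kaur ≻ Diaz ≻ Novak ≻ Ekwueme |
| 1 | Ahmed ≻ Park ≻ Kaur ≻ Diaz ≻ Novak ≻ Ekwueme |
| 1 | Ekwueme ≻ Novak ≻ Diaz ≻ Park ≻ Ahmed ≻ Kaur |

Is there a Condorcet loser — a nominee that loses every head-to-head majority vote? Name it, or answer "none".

Pairwise majorities:
Ekwueme vs Ahmed: Ahmed wins 13–2.
Ekwueme vs Diaz: 9 to 6, Ekwueme.
Ekwueme–Kaur: Ekwueme 9–6.
Ekwueme vs Park: 1 to 14, Park.
Ekwueme vs Novak: Novak, 13–2.
Ahmed vs Diaz: 11 to 4, Ahmed.
Ahmed vs Kaur: Ahmed, 14–1.
Ahmed vs Park: 5 to 10, Park.
Ahmed vs Novak: 6 to 9, Novak.
Diaz vs Kaur: Diaz is ranked higher on 2+1 = 3 ballots, Kaur on 12. Kaur wins 12–3.
Diaz–Park: Park 12–3.
Diaz vs Novak: 6 to 9, Novak.
Kaur vs Park: 2 to 13, Park.
Kaur vs Novak: Novak, 9–6.
Park vs Novak: Park wins 10–5.
Diaz is beaten in every head-to-head and is the Condorcet loser.

Diaz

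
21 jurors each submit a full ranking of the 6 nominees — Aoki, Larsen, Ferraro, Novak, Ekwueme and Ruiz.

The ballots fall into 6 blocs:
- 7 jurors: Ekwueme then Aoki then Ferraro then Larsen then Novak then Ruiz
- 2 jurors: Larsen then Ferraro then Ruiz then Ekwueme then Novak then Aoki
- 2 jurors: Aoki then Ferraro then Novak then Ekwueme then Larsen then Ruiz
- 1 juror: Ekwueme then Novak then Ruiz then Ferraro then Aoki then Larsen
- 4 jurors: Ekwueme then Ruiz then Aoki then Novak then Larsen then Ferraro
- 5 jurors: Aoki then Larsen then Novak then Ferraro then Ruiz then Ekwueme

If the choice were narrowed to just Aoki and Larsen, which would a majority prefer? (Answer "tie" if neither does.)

Ballots ranking Aoki above Larsen: 7 + 2 + 1 + 4 + 5 = 19.
Ballots ranking Larsen above Aoki: 21 − 19 = 2.
Aoki wins the head-to-head 19–2.

Aoki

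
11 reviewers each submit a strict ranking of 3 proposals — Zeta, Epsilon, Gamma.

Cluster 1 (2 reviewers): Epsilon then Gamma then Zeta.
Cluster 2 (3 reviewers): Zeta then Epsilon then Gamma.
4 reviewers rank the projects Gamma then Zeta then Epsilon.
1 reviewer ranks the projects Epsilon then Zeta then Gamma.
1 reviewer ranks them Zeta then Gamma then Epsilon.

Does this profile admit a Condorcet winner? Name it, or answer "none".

Head-to-head results (11 reviewers):
Zeta vs Epsilon: Zeta preferred on 3+4+1 = 8 ballots; Zeta wins 8–3.
Zeta vs Gamma: Zeta preferred on 3+1+1 = 5 ballots; Gamma wins 6–5.
Epsilon vs Gamma: Epsilon is ranked higher on 2+3+1 = 6 ballots, Gamma on 5. Epsilon wins 6–5.
Each project drops at least one matchup (Zeta loses to Gamma; Epsilon loses to Zeta; Gamma loses to Epsilon); the cycle Zeta → Epsilon → Gamma → Zeta rules out a Condorcet winner.

none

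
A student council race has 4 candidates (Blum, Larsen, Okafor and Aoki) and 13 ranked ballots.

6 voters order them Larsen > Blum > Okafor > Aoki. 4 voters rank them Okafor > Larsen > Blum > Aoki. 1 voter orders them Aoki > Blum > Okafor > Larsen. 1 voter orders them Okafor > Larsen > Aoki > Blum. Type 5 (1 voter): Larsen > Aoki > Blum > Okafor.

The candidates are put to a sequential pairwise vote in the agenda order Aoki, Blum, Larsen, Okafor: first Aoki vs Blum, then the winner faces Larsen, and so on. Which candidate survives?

Larsen

Round 1: Aoki vs Blum — 3–10, Blum advances.
Round 2: Blum vs Larsen — 1–12, Larsen advances.
Round 3: Larsen vs Okafor — 7–6, Larsen advances.
The agenda winner is Larsen.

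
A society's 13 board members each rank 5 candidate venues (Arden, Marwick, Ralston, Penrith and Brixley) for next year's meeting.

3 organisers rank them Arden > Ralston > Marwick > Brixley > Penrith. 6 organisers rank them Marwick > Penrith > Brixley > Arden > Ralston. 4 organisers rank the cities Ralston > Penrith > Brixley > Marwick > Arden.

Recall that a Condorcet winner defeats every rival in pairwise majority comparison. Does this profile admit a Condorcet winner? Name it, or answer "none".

Check each pair by majority over 13 ballots:
Arden vs Marwick: Arden preferred on 3 ballots; Marwick wins 10–3.
Arden vs Ralston: Arden preferred on 3+6 = 9 ballots; Arden wins 9–4.
Arden vs Penrith: 3 for Arden, 10 for Penrith — Penrith by 10–3.
Arden vs Brixley: 3 for Arden, 10 for Brixley — Brixley by 10–3.
Marwick vs Ralston: Marwick preferred on 6 ballots; Ralston wins 7–6.
Marwick vs Penrith: 9 to 4, Marwick.
Marwick vs Brixley: 3+6 = 9 for Marwick, 4 for Brixley — Marwick by 9–4.
Ralston vs Penrith: Ralston is ranked higher on 3+4 = 7 ballots, Penrith on 6. Ralston wins 7–6.
Ralston vs Brixley: Ralston preferred on 3+4 = 7 ballots; Ralston wins 7–6.
Penrith vs Brixley: 10 to 3, Penrith.
Each city drops at least one matchup (Arden loses to Marwick; Marwick loses to Ralston; Ralston loses to Arden; Penrith loses to Marwick; Brixley loses to Marwick); the cycle Arden → Ralston → Marwick → Arden rules out a Condorcet winner.

none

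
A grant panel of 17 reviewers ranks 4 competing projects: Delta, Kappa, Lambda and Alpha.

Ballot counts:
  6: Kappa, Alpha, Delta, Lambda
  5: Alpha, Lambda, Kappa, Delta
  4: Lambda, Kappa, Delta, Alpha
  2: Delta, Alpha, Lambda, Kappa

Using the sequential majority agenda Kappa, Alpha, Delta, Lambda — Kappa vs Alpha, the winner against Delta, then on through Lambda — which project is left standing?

Round 1: Kappa vs Alpha — 10–7, Kappa advances.
Round 2: Kappa vs Delta — 15–2, Kappa advances.
Round 3: Kappa vs Lambda — 6–11, Lambda advances.
Lambda survives the agenda.

Lambda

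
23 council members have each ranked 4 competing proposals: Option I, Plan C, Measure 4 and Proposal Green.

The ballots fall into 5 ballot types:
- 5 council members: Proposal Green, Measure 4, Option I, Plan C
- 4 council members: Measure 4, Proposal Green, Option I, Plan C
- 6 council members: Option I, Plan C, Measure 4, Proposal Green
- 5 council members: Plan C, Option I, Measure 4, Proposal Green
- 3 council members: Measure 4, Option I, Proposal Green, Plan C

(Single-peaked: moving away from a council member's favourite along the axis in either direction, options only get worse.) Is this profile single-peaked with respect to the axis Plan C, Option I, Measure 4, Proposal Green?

Axis positions: Plan C=1, Option I=2, Measure 4=3, Proposal Green=4.
Ballot type 1 (peak Proposal Green at position 4): ranking walks positions 4-3-2-1, expanding outward from the peak — single-peaked.
Ballot type 2 (peak Measure 4 at position 3): ranking walks positions 3-4-2-1, expanding outward from the peak — single-peaked.
Ballot type 3 (peak Option I at position 2): ranking walks positions 2-1-3-4, expanding outward from the peak — single-peaked.
Ballot type 4 (peak Plan C at position 1): ranking walks positions 1-2-3-4, expanding outward from the peak — single-peaked.
Ballot type 5 (peak Measure 4 at position 3): ranking walks positions 3-2-4-1, expanding outward from the peak — single-peaked.
Every ranking is single-peaked on this axis.

yes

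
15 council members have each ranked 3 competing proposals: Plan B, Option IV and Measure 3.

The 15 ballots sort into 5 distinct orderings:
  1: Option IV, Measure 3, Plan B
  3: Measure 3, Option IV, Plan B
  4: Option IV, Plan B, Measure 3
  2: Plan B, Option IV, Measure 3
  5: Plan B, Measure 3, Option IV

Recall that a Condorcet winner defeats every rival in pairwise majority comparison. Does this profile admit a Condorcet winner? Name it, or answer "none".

Check each pair by majority over 15 ballots:
Plan B vs Option IV: Plan B preferred on 2+5 = 7 ballots; Option IV wins 8–7.
Plan B vs Measure 3: 11 to 4, Plan B.
Option IV vs Measure 3: 7 to 8, Measure 3.
Each option drops at least one matchup (Plan B loses to Option IV; Option IV loses to Measure 3; Measure 3 loses to Plan B); the cycle Plan B beats Measure 3 beats Option IV beats Plan B rules out a Condorcet winner.

none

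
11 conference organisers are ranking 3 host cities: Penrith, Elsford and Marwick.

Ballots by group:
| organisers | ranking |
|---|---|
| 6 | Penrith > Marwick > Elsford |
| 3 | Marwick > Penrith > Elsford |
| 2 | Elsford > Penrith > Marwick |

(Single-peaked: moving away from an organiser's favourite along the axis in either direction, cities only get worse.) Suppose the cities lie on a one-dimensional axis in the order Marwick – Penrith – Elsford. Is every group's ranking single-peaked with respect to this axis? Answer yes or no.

Axis positions: Marwick=1, Penrith=2, Elsford=3.
Group 1 (peak Penrith at position 2): ranking walks positions 2-1-3, expanding outward from the peak — single-peaked.
Group 2 (peak Marwick at position 1): ranking walks positions 1-2-3, expanding outward from the peak — single-peaked.
Group 3 (peak Elsford at position 3): ranking walks positions 3-2-1, expanding outward from the peak — single-peaked.
Every ranking is single-peaked on this axis.

yes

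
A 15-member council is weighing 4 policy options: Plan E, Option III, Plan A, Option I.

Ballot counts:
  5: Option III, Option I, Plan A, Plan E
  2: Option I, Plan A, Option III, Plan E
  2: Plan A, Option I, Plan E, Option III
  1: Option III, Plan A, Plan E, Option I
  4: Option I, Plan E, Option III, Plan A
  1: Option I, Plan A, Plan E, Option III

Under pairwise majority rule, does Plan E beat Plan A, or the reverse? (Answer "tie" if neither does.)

Plan A

Ballots ranking Plan E above Plan A: 4.
Ballots ranking Plan A above Plan E: 15 − 4 = 11.
Plan A wins the head-to-head 11–4.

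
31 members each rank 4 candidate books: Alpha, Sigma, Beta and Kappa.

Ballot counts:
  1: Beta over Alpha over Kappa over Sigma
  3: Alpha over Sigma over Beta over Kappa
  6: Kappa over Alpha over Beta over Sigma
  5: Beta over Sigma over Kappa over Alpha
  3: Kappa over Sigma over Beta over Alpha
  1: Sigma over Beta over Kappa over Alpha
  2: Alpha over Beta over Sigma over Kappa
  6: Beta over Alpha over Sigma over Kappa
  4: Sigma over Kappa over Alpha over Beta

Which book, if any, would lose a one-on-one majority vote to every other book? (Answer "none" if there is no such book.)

Pairwise majorities:
Alpha vs Sigma: Alpha is ranked higher on 1+3+6+2+6 = 18 ballots, Sigma on 13. Alpha wins 18–13.
Alpha vs Beta: Alpha is ranked higher on 3+6+2+4 = 15 ballots, Beta on 16. Beta wins 16–15.
Alpha–Kappa: Kappa 19–12.
Sigma vs Beta: Sigma preferred on 3+3+1+4 = 11 ballots; Beta wins 20–11.
Sigma vs Kappa: Sigma preferred on 3+5+1+2+6+4 = 21 ballots; Sigma wins 21–10.
Beta vs Kappa: Beta, 18–13.
Each book has at least one pairwise win (Alpha beats Sigma; Sigma beats Kappa; Beta beats Alpha; Kappa beats Alpha) — no Condorcet loser.

none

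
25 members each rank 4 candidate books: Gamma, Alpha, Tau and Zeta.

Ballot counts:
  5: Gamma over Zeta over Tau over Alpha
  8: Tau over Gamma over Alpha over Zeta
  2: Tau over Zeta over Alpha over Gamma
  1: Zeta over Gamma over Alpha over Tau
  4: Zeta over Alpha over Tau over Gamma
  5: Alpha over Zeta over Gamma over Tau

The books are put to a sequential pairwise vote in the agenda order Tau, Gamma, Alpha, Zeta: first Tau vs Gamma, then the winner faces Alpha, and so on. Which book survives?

Zeta

Round 1: Tau vs Gamma — 14–11, Tau advances.
Round 2: Tau vs Alpha — 15–10, Tau advances.
Round 3: Tau vs Zeta — 10–15, Zeta advances.
The agenda winner is Zeta.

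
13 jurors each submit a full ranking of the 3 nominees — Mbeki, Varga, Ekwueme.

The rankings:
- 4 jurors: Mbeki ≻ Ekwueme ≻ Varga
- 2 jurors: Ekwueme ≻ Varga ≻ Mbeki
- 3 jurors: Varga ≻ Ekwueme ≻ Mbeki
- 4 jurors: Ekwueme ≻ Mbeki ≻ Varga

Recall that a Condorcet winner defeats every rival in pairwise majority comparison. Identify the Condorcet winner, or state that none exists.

Ekwueme

Head-to-head results (13 jurors):
Mbeki vs Varga: Mbeki, 8–5.
Mbeki vs Ekwueme: Ekwueme, 9–4.
Varga vs Ekwueme: Ekwueme, 10–3.
Only Ekwueme has no losses; Ekwueme is the Condorcet winner.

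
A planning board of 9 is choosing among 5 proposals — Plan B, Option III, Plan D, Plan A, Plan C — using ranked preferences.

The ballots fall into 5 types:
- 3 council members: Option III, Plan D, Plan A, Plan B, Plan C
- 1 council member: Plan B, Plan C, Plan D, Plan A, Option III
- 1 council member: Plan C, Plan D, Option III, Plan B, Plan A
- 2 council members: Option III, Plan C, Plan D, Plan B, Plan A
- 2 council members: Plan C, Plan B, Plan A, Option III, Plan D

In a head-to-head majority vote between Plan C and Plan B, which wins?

Plan C

Ballots ranking Plan C above Plan B: 1 + 2 + 2 = 5.
Ballots ranking Plan B above Plan C: 9 − 5 = 4.
Plan C wins the head-to-head 5–4.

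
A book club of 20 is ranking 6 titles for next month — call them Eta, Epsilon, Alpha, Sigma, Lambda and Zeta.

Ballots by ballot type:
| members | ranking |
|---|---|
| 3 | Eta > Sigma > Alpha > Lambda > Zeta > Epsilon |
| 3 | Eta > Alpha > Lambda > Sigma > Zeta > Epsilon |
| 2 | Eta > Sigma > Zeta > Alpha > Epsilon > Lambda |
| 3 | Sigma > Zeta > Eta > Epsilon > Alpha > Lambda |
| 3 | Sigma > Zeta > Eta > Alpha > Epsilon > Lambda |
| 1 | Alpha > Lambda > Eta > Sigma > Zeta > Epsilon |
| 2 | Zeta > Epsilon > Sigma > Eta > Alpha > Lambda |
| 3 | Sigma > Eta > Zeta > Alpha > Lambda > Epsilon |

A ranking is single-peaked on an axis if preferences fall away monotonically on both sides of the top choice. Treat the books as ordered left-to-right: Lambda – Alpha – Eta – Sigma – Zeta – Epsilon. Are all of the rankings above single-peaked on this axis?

Axis positions: Lambda=1, Alpha=2, Eta=3, Sigma=4, Zeta=5, Epsilon=6.
Ballot type 1 (peak Eta at position 3): ranking walks positions 3-4-2-1-5-6, expanding outward from the peak — single-peaked.
Ballot type 2 (peak Eta at position 3): ranking walks positions 3-2-1-4-5-6, expanding outward from the peak — single-peaked.
Ballot type 3 (peak Eta at position 3): ranking walks positions 3-4-5-2-6-1, expanding outward from the peak — single-peaked.
Ballot type 4 (peak Sigma at position 4): ranking walks positions 4-5-3-6-2-1, expanding outward from the peak — single-peaked.
Ballot type 5 (peak Sigma at position 4): ranking walks positions 4-5-3-2-6-1, expanding outward from the peak — single-peaked.
Ballot type 6 (peak Alpha at position 2): ranking walks positions 2-1-3-4-5-6, expanding outward from the peak — single-peaked.
Ballot type 7 (peak Zeta at position 5): ranking walks positions 5-6-4-3-2-1, expanding outward from the peak — single-peaked.
Ballot type 8 (peak Sigma at position 4): ranking walks positions 4-3-5-2-1-6, expanding outward from the peak — single-peaked.
Every ranking is single-peaked on this axis.

yes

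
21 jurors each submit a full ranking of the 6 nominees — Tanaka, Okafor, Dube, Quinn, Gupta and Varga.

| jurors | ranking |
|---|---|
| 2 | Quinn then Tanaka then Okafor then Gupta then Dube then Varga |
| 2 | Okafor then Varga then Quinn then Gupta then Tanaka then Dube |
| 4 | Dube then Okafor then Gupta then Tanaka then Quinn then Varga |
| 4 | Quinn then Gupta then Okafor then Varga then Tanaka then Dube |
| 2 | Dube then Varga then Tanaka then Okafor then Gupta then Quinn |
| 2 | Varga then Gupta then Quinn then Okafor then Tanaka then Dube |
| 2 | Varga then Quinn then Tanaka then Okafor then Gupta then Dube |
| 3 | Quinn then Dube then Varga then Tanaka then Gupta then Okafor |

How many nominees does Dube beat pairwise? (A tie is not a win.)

1

Dube against each rival (21 jurors):
Dube vs Tanaka: Tanaka, 12–9.
Dube vs Okafor: Okafor wins 12–9.
Dube vs Quinn: 4+2 = 6 for Dube, 15 for Quinn — Quinn by 15–6.
Dube vs Gupta: Gupta wins 12–9.
Dube vs Varga: Dube preferred on 2+4+2+3 = 11 ballots; Dube wins 11–10.
Dube beats Varga; loses to Tanaka, Okafor, Quinn, Gupta — 1 pairwise win.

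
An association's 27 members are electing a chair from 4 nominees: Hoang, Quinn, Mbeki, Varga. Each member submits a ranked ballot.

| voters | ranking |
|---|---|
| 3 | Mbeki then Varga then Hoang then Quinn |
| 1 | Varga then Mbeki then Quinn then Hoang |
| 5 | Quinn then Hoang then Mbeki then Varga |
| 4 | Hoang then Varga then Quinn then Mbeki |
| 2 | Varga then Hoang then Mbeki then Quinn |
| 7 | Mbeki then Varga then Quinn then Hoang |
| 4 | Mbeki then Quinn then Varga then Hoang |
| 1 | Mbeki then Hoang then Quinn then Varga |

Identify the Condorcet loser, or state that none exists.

Hoang

Head-to-head results (27 voters):
Hoang–Quinn: Quinn 17–10.
Hoang vs Mbeki: Hoang is ranked higher on 5+4+2 = 11 ballots, Mbeki on 16. Mbeki wins 16–11.
Hoang–Varga: Varga 17–10.
Quinn vs Mbeki: 9 to 18, Mbeki.
Quinn vs Varga: Varga wins 17–10.
Mbeki vs Varga: Mbeki is ranked higher on 3+5+7+4+1 = 20 ballots, Varga on 7. Mbeki wins 20–7.
Hoang is beaten in every head-to-head and is the Condorcet loser.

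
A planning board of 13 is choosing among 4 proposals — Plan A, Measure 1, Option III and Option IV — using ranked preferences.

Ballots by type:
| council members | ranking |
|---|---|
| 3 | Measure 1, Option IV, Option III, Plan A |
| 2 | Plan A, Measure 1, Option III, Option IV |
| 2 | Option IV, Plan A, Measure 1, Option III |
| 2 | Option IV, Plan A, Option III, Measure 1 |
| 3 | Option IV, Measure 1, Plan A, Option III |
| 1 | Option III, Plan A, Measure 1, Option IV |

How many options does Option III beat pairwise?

Option III against each rival (13 council members):
Option III vs Plan A: Plan A wins 9–4.
Option III–Measure 1: Measure 1 10–3.
Option III vs Option IV: 2+1 = 3 for Option III, 10 for Option IV — Option IV by 10–3.
Option III beats no one; loses to Plan A, Measure 1, Option IV — 0 pairwise wins.

0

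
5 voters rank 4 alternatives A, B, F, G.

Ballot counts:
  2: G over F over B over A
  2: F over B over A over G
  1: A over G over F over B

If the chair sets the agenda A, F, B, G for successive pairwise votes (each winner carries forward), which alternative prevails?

Round 1: A vs F — 1–4, F advances.
Round 2: F vs B — 5–0, F advances.
Round 3: F vs G — 2–3, G advances.
The agenda winner is G.

G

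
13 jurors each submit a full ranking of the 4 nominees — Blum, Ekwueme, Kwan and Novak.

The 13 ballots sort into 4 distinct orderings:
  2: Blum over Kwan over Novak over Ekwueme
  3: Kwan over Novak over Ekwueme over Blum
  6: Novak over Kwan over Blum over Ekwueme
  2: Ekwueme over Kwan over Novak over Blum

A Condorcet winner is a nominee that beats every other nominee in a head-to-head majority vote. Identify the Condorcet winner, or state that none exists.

Check each pair by majority over 13 ballots:
Blum vs Ekwueme: 8 to 5, Blum.
Blum vs Kwan: 2 to 11, Kwan.
Blum vs Novak: Novak, 11–2.
Ekwueme–Kwan: Kwan 11–2.
Ekwueme vs Novak: 2 to 11, Novak.
Kwan vs Novak: Kwan wins 7–6.
Only Kwan has no losses; Kwan is the Condorcet winner.

Kwan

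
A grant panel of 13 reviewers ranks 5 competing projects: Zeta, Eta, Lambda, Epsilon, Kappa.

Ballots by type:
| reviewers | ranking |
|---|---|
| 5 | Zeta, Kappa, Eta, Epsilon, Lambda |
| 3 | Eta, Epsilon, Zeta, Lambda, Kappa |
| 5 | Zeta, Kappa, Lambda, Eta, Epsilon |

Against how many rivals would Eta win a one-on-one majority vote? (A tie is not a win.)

Eta against each rival (13 reviewers):
Eta–Zeta: Zeta 10–3.
Eta vs Lambda: 8 to 5, Eta.
Eta vs Epsilon: 5+3+5 = 13 for Eta, 0 for Epsilon — Eta by 13–0.
Eta–Kappa: Kappa 10–3.
Eta beats Lambda, Epsilon; loses to Zeta, Kappa — 2 pairwise wins.

2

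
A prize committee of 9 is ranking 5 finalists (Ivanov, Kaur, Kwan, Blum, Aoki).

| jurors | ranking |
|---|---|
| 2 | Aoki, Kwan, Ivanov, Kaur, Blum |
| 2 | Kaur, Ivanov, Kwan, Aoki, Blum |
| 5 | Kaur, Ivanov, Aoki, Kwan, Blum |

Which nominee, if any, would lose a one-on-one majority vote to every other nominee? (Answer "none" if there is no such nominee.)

Pairwise majorities:
Ivanov vs Kaur: Kaur, 7–2.
Ivanov vs Kwan: Ivanov wins 7–2.
Ivanov–Blum: Ivanov 9–0.
Ivanov vs Aoki: 7 to 2, Ivanov.
Kaur vs Kwan: Kaur wins 7–2.
Kaur vs Blum: Kaur is ranked higher on 2+2+5 = 9 ballots, Blum on 0. Kaur wins 9–0.
Kaur vs Aoki: Kaur wins 7–2.
Kwan vs Blum: Kwan preferred on 2+2+5 = 9 ballots; Kwan wins 9–0.
Kwan vs Aoki: Aoki wins 7–2.
Blum vs Aoki: Aoki wins 9–0.
Blum is beaten in every head-to-head and is the Condorcet loser.

Blum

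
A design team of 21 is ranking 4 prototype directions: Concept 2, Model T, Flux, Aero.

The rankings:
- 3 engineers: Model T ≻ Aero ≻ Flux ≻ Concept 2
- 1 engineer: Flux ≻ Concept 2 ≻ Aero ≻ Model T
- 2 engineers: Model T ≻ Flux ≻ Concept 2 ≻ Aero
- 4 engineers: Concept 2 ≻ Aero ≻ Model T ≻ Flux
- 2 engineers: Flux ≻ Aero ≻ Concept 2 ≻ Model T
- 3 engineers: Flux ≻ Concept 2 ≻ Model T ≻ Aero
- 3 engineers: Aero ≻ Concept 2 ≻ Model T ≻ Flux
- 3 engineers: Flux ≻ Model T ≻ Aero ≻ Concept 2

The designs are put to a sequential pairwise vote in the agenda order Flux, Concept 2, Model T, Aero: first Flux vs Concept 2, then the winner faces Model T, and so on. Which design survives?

Model T

Round 1: Flux vs Concept 2 — 14–7, Flux advances.
Round 2: Flux vs Model T — 9–12, Model T advances.
Round 3: Model T vs Aero — 11–10, Model T advances.
The agenda winner is Model T.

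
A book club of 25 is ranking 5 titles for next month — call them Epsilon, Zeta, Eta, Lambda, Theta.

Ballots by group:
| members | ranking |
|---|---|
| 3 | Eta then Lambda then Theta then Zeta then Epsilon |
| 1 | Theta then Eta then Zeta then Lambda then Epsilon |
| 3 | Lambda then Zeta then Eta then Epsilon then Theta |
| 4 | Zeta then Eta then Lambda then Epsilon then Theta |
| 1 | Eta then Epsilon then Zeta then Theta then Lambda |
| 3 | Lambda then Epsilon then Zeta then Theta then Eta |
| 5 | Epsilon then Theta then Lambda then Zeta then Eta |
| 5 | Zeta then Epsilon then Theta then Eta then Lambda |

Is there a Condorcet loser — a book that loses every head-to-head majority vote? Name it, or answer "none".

none

Head-to-head results (25 members):
Epsilon vs Zeta: Zeta wins 16–9.
Epsilon vs Eta: Epsilon wins 13–12.
Epsilon vs Lambda: Lambda, 14–11.
Epsilon–Theta: Epsilon 21–4.
Zeta vs Eta: Zeta is ranked higher on 3+4+3+5+5 = 20 ballots, Eta on 5. Zeta wins 20–5.
Zeta vs Lambda: Zeta is ranked higher on 1+4+1+5 = 11 ballots, Lambda on 14. Lambda wins 14–11.
Zeta vs Theta: Zeta, 16–9.
Eta vs Lambda: Eta is ranked higher on 3+1+4+1+5 = 14 ballots, Lambda on 11. Eta wins 14–11.
Eta vs Theta: 3+3+4+1 = 11 for Eta, 14 for Theta — Theta by 14–11.
Lambda vs Theta: Lambda is ranked higher on 3+3+4+3 = 13 ballots, Theta on 12. Lambda wins 13–12.
Every book wins at least one matchup (Epsilon beats Eta; Zeta beats Epsilon; Eta beats Lambda; Lambda beats Epsilon; Theta beats Eta), so there is no Condorcet loser.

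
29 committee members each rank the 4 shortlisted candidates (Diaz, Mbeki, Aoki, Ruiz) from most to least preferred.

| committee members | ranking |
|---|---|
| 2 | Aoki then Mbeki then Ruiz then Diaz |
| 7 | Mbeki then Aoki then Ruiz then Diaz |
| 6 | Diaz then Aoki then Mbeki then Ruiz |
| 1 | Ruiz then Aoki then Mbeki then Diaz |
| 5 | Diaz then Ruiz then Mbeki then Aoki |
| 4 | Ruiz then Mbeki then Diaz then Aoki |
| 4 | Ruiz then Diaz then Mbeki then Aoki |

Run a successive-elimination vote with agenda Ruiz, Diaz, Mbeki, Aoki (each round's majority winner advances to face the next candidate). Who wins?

Round 1: Ruiz vs Diaz — 18–11, Ruiz advances.
Round 2: Ruiz vs Mbeki — 14–15, Mbeki advances.
Round 3: Mbeki vs Aoki — 20–9, Mbeki advances.
Mbeki survives the agenda.

Mbeki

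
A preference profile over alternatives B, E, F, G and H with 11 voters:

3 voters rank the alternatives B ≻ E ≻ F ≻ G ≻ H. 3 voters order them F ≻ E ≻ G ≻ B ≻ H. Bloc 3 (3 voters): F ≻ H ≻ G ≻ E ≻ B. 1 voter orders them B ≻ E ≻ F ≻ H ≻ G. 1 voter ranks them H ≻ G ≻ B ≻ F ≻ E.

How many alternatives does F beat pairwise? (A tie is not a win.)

4

F against each rival (11 voters):
F vs B: 3+3 = 6 for F, 5 for B — F by 6–5.
F–E: F 7–4.
F vs G: F, 10–1.
F vs H: F wins 10–1.
F beats B, E, G, H — 4 pairwise wins.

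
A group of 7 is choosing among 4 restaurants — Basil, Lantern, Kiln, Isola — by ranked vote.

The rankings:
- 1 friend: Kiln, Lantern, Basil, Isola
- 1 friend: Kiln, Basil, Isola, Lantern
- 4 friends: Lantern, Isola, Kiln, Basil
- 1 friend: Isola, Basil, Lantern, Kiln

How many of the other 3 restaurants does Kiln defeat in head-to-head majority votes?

1

Kiln against each rival (7 friends):
Kiln–Basil: Kiln 6–1.
Kiln vs Lantern: Lantern wins 5–2.
Kiln–Isola: Isola 5–2.
Kiln beats Basil; loses to Lantern, Isola — 1 pairwise win.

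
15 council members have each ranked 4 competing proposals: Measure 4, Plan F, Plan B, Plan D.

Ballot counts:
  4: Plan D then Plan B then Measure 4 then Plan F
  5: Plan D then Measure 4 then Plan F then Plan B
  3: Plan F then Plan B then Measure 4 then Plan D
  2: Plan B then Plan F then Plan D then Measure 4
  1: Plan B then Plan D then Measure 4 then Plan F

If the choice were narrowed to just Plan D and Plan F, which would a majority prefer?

Ballots ranking Plan D above Plan F: 4 + 5 + 1 = 10.
Ballots ranking Plan F above Plan D: 15 − 10 = 5.
Plan D wins the head-to-head 10–5.

Plan D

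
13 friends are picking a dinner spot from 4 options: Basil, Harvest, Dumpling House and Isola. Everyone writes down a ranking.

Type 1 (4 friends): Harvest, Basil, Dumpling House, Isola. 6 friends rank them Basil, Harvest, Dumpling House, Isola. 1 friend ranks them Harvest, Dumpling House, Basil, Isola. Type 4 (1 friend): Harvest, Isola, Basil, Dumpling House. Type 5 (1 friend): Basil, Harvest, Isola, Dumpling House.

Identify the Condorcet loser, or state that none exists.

Head-to-head results (13 friends):
Basil–Harvest: Basil 7–6.
Basil vs Dumpling House: Basil, 12–1.
Basil vs Isola: Basil, 12–1.
Harvest vs Dumpling House: 13 to 0, Harvest.
Harvest vs Isola: Harvest wins 13–0.
Dumpling House vs Isola: 4+6+1 = 11 for Dumpling House, 2 for Isola — Dumpling House by 11–2.
Only Isola has no wins; Isola is the Condorcet loser.

Isola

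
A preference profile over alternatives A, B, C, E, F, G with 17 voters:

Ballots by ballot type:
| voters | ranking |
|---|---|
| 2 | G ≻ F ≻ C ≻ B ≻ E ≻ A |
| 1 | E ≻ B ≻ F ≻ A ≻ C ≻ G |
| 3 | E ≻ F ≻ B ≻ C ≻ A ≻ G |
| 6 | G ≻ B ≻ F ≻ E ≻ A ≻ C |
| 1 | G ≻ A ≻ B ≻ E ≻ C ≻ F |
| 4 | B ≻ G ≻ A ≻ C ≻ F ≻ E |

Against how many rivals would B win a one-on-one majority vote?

4

B against each rival (17 voters):
B vs A: B, 16–1.
B vs C: B wins 15–2.
B–E: B 13–4.
B–F: B 12–5.
B vs G: G, 9–8.
B beats A, C, E, F; loses to G — 4 pairwise wins.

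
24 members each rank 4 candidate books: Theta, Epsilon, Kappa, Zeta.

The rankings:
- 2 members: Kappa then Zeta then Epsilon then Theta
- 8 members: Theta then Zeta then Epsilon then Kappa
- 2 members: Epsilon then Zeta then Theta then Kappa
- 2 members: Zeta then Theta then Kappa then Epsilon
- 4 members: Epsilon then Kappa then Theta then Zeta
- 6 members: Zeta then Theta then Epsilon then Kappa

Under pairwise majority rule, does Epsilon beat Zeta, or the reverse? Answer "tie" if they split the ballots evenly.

Ballots ranking Epsilon above Zeta: 2 + 4 = 6.
Ballots ranking Zeta above Epsilon: 24 − 6 = 18.
Zeta wins the head-to-head 18–6.

Zeta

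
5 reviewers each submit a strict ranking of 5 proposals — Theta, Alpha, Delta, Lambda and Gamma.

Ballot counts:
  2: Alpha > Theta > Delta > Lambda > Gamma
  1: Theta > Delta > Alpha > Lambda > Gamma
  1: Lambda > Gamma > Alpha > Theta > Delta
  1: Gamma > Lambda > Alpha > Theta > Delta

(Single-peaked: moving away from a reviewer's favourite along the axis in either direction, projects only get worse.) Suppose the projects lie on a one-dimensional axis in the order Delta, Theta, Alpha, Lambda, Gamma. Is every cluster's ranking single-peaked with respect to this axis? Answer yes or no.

yes

Axis positions: Delta=1, Theta=2, Alpha=3, Lambda=4, Gamma=5.
Cluster 1 (peak Alpha at position 3): ranking walks positions 3-2-1-4-5, expanding outward from the peak — single-peaked.
Cluster 2 (peak Theta at position 2): ranking walks positions 2-1-3-4-5, expanding outward from the peak — single-peaked.
Cluster 3 (peak Lambda at position 4): ranking walks positions 4-5-3-2-1, expanding outward from the peak — single-peaked.
Cluster 4 (peak Gamma at position 5): ranking walks positions 5-4-3-2-1, expanding outward from the peak — single-peaked.
Every ranking is single-peaked on this axis.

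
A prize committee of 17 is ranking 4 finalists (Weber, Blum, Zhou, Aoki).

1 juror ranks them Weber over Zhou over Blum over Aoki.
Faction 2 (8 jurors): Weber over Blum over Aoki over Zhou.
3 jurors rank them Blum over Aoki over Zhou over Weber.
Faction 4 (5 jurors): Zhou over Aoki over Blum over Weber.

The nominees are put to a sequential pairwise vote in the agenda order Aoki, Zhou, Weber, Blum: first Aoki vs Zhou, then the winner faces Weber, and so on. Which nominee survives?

Round 1: Aoki vs Zhou — 11–6, Aoki advances.
Round 2: Aoki vs Weber — 8–9, Weber advances.
Round 3: Weber vs Blum — 9–8, Weber advances.
Weber survives the agenda.

Weber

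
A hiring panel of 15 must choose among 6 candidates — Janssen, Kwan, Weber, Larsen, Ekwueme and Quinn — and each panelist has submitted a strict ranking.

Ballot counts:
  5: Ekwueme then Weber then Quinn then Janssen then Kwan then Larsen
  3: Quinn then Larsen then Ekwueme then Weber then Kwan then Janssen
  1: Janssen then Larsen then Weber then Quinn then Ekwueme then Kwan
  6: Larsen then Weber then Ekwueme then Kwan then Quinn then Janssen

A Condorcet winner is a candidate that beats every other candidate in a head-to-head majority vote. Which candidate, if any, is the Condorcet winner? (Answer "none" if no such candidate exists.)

none

Check each pair by majority over 15 ballots:
Janssen vs Kwan: Kwan, 9–6.
Janssen vs Weber: Weber wins 14–1.
Janssen vs Larsen: Larsen, 9–6.
Janssen vs Ekwueme: Ekwueme, 14–1.
Janssen vs Quinn: Quinn wins 14–1.
Kwan vs Weber: Weber, 15–0.
Kwan vs Larsen: Larsen wins 10–5.
Kwan–Ekwueme: Ekwueme 15–0.
Kwan vs Quinn: Quinn wins 9–6.
Weber–Larsen: Larsen 10–5.
Weber vs Ekwueme: Ekwueme wins 8–7.
Weber–Quinn: Weber 12–3.
Larsen vs Ekwueme: Larsen, 10–5.
Larsen–Quinn: Quinn 8–7.
Ekwueme vs Quinn: Ekwueme wins 11–4.
Each candidate drops at least one matchup (Janssen loses to Kwan; Kwan loses to Weber; Weber loses to Larsen; Larsen loses to Quinn; Ekwueme loses to Larsen; Quinn loses to Weber); the cycle Weber > Quinn > Larsen > Weber rules out a Condorcet winner.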